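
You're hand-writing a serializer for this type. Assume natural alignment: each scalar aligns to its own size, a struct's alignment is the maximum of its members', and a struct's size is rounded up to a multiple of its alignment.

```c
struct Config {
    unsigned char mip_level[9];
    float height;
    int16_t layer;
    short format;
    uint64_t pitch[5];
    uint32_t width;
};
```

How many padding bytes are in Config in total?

0..9  mip_level  (9B, 1-aligned)
9..12  -- padding (3B)
12..16  height  (4B, 4-aligned)
16..18  layer  (2B, 2-aligned)
18..20  format  (2B, 2-aligned)
20..24  -- padding (4B)
24..64  pitch  (40B, 8-aligned)
64..68  width  (4B, 4-aligned)
68..72  -- tail padding (4B)
sizeof = 72, alignof = 8
data bytes 61, size 72 → padding 11

11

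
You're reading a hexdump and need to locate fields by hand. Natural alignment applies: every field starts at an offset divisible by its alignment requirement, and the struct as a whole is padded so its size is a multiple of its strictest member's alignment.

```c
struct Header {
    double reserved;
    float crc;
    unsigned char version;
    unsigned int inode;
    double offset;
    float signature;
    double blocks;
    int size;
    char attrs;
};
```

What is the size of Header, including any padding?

56 bytes

0..8  reserved  (8B, 8-aligned)
8..12  crc  (4B, 4-aligned)
12..13  version  (1B, 1-aligned)
13..16  -- padding (3B)
16..20  inode  (4B, 4-aligned)
20..24  -- padding (4B)
24..32  offset  (8B, 8-aligned)
32..36  signature  (4B, 4-aligned)
36..40  -- padding (4B)
40..48  blocks  (8B, 8-aligned)
48..52  size  (4B, 4-aligned)
52..53  attrs  (1B, 1-aligned)
53..56  -- tail padding (3B)
sizeof = 56, alignof = 8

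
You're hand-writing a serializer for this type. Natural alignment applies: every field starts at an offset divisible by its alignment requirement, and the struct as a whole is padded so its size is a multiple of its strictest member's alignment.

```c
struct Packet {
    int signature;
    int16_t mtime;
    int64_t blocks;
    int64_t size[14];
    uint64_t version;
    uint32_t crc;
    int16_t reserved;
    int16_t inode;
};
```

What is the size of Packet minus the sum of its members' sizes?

2

@0: signature [4B, align 4] → 4
@4: mtime [2B, align 2] → 6
+2 pad (align 8)
@8: blocks [8B, align 8] → 16
@16: size [112B, align 8] → 128
@128: version [8B, align 8] → 136
@136: crc [4B, align 4] → 140
@140: reserved [2B, align 2] → 142
@142: inode [2B, align 2] → 144
size 144, align 8
data bytes 142, size 144 → padding 2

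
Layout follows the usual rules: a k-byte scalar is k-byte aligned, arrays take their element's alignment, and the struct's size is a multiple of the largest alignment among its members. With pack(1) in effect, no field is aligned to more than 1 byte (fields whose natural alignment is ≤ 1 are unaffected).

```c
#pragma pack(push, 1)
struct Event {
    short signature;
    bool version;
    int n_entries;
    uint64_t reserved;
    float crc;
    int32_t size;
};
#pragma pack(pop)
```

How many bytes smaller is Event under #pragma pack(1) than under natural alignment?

1

natural layout:
  @0: signature [2B, align 2] → 2
  @2: version [1B, align 1] → 3
  +1 pad (align 4)
  @4: n_entries [4B, align 4] → 8
  @8: reserved [8B, align 8] → 16
  @16: crc [4B, align 4] → 20
  @20: size [4B, align 4] → 24
  size 24, align 8
packed(1) layout:
  @0: signature [2B, align 1] → 2
  @2: version [1B, align 1] → 3
  @3: n_entries [4B, align 1] → 7
  @7: reserved [8B, align 1] → 15
  @15: crc [4B, align 1] → 19
  @19: size [4B, align 1] → 23
  size 23, align 1
24 − 23 = 1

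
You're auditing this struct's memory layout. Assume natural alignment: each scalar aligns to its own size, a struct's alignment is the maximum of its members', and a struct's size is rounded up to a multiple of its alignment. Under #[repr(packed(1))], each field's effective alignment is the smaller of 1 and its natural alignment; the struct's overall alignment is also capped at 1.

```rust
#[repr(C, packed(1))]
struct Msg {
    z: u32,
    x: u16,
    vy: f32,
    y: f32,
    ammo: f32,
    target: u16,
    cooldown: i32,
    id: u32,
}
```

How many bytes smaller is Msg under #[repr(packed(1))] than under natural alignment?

natural layout:
  z at 0 (size 4, align 4) → ends 4
  x at 4 (size 2, align 2) → ends 6
  pad 2 to align 4 for vy
  vy at 8 (size 4, align 4) → ends 12
  y at 12 (size 4, align 4) → ends 16
  ammo at 16 (size 4, align 4) → ends 20
  target at 20 (size 2, align 2) → ends 22
  pad 2 to align 4 for cooldown
  cooldown at 24 (size 4, align 4) → ends 28
  id at 28 (size 4, align 4) → ends 32
  total 32 bytes, alignment 4
packed(1) layout:
  z at 0 (size 4, align 1) → ends 4
  x at 4 (size 2, align 1) → ends 6
  vy at 6 (size 4, align 1) → ends 10
  y at 10 (size 4, align 1) → ends 14
  ammo at 14 (size 4, align 1) → ends 18
  target at 18 (size 2, align 1) → ends 20
  cooldown at 20 (size 4, align 1) → ends 24
  id at 24 (size 4, align 1) → ends 28
  total 28 bytes, alignment 1
32 − 28 = 4

4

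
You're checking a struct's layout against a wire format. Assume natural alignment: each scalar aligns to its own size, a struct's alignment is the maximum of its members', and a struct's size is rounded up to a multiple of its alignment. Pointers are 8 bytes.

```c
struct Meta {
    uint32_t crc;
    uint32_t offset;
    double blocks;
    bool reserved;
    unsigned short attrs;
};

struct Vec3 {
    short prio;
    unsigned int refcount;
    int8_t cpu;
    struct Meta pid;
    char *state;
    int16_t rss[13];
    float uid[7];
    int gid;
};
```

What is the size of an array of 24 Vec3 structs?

Meta: 0..4  crc  (4B, 4-aligned); 4..8  offset  (4B, 4-aligned); 8..16  blocks  (8B, 8-aligned); 16..17  reserved  (1B, 1-aligned); 17..18  -- padding (1B); 18..20  attrs  (2B, 2-aligned); 20..24  -- tail padding (4B); sizeof = 24, alignof = 8
0..2  prio  (2B, 2-aligned)
2..4  -- padding (2B)
4..8  refcount  (4B, 4-aligned)
8..9  cpu  (1B, 1-aligned)
9..16  -- padding (7B)
16..40  pid  (24B, 8-aligned)
40..48  state  (8B, 8-aligned)
48..74  rss  (26B, 2-aligned)
74..76  -- padding (2B)
76..104  uid  (28B, 4-aligned)
104..108  gid  (4B, 4-aligned)
108..112  -- tail padding (4B)
sizeof = 112, alignof = 8
array of 24: 24 × 112 = 2688

2688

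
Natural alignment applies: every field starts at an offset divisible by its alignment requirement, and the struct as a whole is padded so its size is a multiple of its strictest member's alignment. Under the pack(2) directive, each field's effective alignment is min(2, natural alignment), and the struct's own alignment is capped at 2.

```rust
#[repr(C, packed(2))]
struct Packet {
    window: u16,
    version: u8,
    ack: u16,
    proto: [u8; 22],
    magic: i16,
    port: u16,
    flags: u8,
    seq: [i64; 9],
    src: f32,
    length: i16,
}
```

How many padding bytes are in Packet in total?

window at 0 (size 2, align 2) → ends 2
version at 2 (size 1, align 1) → ends 3
pad 1 to align 2 for ack
ack at 4 (size 2, align 2) → ends 6
proto at 6 (size 22, align 1) → ends 28
magic at 28 (size 2, align 2) → ends 30
port at 30 (size 2, align 2) → ends 32
flags at 32 (size 1, align 1) → ends 33
pad 1 to align 2 for seq
seq at 34 (size 72, align 2) → ends 106
src at 106 (size 4, align 2) → ends 110
length at 110 (size 2, align 2) → ends 112
total 112 bytes, alignment 2
data bytes 110, size 112 → padding 2

2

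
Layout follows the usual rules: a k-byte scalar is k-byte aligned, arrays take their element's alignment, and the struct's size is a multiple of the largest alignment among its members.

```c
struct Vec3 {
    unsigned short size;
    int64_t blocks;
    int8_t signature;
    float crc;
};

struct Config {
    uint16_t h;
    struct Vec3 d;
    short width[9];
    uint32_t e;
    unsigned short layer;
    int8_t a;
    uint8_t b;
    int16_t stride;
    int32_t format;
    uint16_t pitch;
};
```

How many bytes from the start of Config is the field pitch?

68

Vec3: @0: size [2B, align 2] → 2; +6 pad (align 8); @8: blocks [8B, align 8] → 16; @16: signature [1B, align 1] → 17; +3 pad (align 4); @20: crc [4B, align 4] → 24; size 24, align 8
@0: h [2B, align 2] → 2
+6 pad (align 8)
@8: d [24B, align 8] → 32
@32: width [18B, align 2] → 50
+2 pad (align 4)
@52: e [4B, align 4] → 56
@56: layer [2B, align 2] → 58
@58: a [1B, align 1] → 59
@59: b [1B, align 1] → 60
@60: stride [2B, align 2] → 62
+2 pad (align 4)
@64: format [4B, align 4] → 68
@68: pitch [2B, align 2] → 70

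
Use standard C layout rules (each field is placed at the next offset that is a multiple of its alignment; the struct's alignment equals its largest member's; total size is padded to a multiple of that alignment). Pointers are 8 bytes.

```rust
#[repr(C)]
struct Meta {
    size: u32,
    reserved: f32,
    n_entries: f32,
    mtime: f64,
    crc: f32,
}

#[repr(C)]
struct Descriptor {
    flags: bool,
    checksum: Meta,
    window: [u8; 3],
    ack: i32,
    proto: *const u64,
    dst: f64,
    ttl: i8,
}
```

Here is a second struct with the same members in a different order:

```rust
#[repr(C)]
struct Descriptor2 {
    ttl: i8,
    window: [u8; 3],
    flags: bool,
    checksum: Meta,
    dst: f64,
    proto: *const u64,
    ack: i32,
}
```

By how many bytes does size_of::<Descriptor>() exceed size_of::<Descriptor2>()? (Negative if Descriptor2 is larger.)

Meta: @0: size [4B, align 4] → 4; @4: reserved [4B, align 4] → 8; @8: n_entries [4B, align 4] → 12; +4 pad (align 8); @16: mtime [8B, align 8] → 24; @24: crc [4B, align 4] → 28; +4 tail pad (align 8); size 32, align 8
@0: flags [1B, align 1] → 1
+7 pad (align 8)
@8: checksum [32B, align 8] → 40
@40: window [3B, align 1] → 43
+1 pad (align 4)
@44: ack [4B, align 4] → 48
@48: proto [8B, align 8] → 56
@56: dst [8B, align 8] → 64
@64: ttl [1B, align 1] → 65
+7 tail pad (align 8)
size 72, align 8
— Descriptor2 —
@0: ttl [1B, align 1] → 1
@1: window [3B, align 1] → 4
@4: flags [1B, align 1] → 5
+3 pad (align 8)
@8: checksum [32B, align 8] → 40
@40: dst [8B, align 8] → 48
@48: proto [8B, align 8] → 56
@56: ack [4B, align 4] → 60
+4 tail pad (align 8)
size 64, align 8
72 − 64 = 8

8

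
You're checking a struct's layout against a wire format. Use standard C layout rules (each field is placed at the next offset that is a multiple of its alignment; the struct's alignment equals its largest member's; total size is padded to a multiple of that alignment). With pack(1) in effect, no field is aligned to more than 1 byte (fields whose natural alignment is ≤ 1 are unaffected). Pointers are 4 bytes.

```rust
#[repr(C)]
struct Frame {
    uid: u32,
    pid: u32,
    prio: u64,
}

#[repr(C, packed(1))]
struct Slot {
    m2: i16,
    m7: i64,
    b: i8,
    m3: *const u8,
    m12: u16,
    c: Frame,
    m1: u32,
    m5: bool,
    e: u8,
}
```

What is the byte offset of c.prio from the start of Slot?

Frame: uid at 0 (size 4, align 4) → ends 4; pid at 4 (size 4, align 4) → ends 8; prio at 8 (size 8, align 8) → ends 16; total 16 bytes, alignment 8
m2 at 0 (size 2, align 1) → ends 2
m7 at 2 (size 8, align 1) → ends 10
b at 10 (size 1, align 1) → ends 11
m3 at 11 (size 4, align 1) → ends 15
m12 at 15 (size 2, align 1) → ends 17
c at 17 (size 16, align 1) → ends 33
within Frame: prio at 8
17 + 8 = 25

25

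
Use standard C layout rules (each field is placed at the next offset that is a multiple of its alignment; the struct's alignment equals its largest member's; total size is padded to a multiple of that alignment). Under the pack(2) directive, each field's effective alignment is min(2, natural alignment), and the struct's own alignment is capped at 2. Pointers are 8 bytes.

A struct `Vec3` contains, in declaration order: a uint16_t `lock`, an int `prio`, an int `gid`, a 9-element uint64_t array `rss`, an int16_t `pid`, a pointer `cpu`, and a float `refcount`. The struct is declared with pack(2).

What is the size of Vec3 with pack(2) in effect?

96

lock at 0 (size 2, align 2) → ends 2
prio at 2 (size 4, align 2) → ends 6
gid at 6 (size 4, align 2) → ends 10
rss at 10 (size 72, align 2) → ends 82
pid at 82 (size 2, align 2) → ends 84
cpu at 84 (size 8, align 2) → ends 92
refcount at 92 (size 4, align 2) → ends 96
total 96 bytes, alignment 2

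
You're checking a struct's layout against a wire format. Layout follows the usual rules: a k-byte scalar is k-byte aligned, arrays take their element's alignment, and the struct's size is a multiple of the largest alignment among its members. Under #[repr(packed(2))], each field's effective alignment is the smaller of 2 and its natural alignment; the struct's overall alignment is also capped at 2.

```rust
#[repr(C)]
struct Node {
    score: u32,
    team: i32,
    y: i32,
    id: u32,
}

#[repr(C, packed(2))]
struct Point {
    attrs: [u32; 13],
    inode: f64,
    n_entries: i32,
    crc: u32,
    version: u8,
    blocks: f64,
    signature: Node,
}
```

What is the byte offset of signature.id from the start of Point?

90

Node: 0..4  score  (4B, 4-aligned); 4..8  team  (4B, 4-aligned); 8..12  y  (4B, 4-aligned); 12..16  id  (4B, 4-aligned); sizeof = 16, alignof = 4
0..52  attrs  (52B, 2-aligned)
52..60  inode  (8B, 2-aligned)
60..64  n_entries  (4B, 2-aligned)
64..68  crc  (4B, 2-aligned)
68..69  version  (1B, 1-aligned)
69..70  -- padding (1B)
70..78  blocks  (8B, 2-aligned)
78..94  signature  (16B, 2-aligned)
within Node: id at 12
78 + 12 = 90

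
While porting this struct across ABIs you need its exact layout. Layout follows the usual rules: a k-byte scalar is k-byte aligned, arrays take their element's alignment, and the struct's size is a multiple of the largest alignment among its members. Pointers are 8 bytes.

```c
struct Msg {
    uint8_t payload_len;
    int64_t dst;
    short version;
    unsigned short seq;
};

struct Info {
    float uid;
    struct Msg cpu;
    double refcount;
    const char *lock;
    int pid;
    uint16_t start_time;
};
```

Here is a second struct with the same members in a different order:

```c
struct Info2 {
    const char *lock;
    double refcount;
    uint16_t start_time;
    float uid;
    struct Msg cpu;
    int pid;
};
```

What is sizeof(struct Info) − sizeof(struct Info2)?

Msg: @0: payload_len [1B, align 1] → 1; +7 pad (align 8); @8: dst [8B, align 8] → 16; @16: version [2B, align 2] → 18; @18: seq [2B, align 2] → 20; +4 tail pad (align 8); size 24, align 8
@0: uid [4B, align 4] → 4
+4 pad (align 8)
@8: cpu [24B, align 8] → 32
@32: refcount [8B, align 8] → 40
@40: lock [8B, align 8] → 48
@48: pid [4B, align 4] → 52
@52: start_time [2B, align 2] → 54
+2 tail pad (align 8)
size 56, align 8
— Info2 —
@0: lock [8B, align 8] → 8
@8: refcount [8B, align 8] → 16
@16: start_time [2B, align 2] → 18
+2 pad (align 4)
@20: uid [4B, align 4] → 24
@24: cpu [24B, align 8] → 48
@48: pid [4B, align 4] → 52
+4 tail pad (align 8)
size 56, align 8
56 − 56 = 0

0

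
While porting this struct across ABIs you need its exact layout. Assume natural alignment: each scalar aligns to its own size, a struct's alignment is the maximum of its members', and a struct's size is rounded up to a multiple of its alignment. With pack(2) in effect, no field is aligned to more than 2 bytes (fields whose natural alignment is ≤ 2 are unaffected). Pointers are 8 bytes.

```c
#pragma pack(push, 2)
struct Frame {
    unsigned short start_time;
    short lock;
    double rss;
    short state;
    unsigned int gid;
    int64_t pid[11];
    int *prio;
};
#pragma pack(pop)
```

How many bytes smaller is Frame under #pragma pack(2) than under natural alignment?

6

natural layout:
  @0: start_time [2B, align 2] → 2
  @2: lock [2B, align 2] → 4
  +4 pad (align 8)
  @8: rss [8B, align 8] → 16
  @16: state [2B, align 2] → 18
  +2 pad (align 4)
  @20: gid [4B, align 4] → 24
  @24: pid [88B, align 8] → 112
  @112: prio [8B, align 8] → 120
  size 120, align 8
packed(2) layout:
  @0: start_time [2B, align 2] → 2
  @2: lock [2B, align 2] → 4
  @4: rss [8B, align 2] → 12
  @12: state [2B, align 2] → 14
  @14: gid [4B, align 2] → 18
  @18: pid [88B, align 2] → 106
  @106: prio [8B, align 2] → 114
  size 114, align 2
120 − 114 = 6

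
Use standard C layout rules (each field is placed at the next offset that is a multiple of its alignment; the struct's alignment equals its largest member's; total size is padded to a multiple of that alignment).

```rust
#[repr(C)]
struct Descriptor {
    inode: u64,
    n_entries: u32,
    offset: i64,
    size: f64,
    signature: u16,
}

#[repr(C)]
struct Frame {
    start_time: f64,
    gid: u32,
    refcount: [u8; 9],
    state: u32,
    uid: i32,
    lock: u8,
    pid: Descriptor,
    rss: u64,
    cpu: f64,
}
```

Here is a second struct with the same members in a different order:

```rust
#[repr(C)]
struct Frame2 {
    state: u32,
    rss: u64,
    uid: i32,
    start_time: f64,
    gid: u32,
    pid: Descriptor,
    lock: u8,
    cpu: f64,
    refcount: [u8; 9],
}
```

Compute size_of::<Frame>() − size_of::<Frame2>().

Descriptor: @0: inode [8B, align 8] → 8; @8: n_entries [4B, align 4] → 12; +4 pad (align 8); @16: offset [8B, align 8] → 24; @24: size [8B, align 8] → 32; @32: signature [2B, align 2] → 34; +6 tail pad (align 8); size 40, align 8
@0: start_time [8B, align 8] → 8
@8: gid [4B, align 4] → 12
@12: refcount [9B, align 1] → 21
+3 pad (align 4)
@24: state [4B, align 4] → 28
@28: uid [4B, align 4] → 32
@32: lock [1B, align 1] → 33
+7 pad (align 8)
@40: pid [40B, align 8] → 80
@80: rss [8B, align 8] → 88
@88: cpu [8B, align 8] → 96
size 96, align 8
— Frame2 —
@0: state [4B, align 4] → 4
+4 pad (align 8)
@8: rss [8B, align 8] → 16
@16: uid [4B, align 4] → 20
+4 pad (align 8)
@24: start_time [8B, align 8] → 32
@32: gid [4B, align 4] → 36
+4 pad (align 8)
@40: pid [40B, align 8] → 80
@80: lock [1B, align 1] → 81
+7 pad (align 8)
@88: cpu [8B, align 8] → 96
@96: refcount [9B, align 1] → 105
+7 tail pad (align 8)
size 112, align 8
96 − 112 = -16

-16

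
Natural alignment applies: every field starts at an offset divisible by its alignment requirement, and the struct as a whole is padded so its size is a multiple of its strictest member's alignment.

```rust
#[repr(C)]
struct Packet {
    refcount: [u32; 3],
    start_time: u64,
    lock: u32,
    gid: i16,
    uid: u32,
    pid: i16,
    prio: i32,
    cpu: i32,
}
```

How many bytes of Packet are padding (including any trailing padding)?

refcount at 0 (size 12, align 4) → ends 12
pad 4 to align 8 for start_time
start_time at 16 (size 8, align 8) → ends 24
lock at 24 (size 4, align 4) → ends 28
gid at 28 (size 2, align 2) → ends 30
pad 2 to align 4 for uid
uid at 32 (size 4, align 4) → ends 36
pid at 36 (size 2, align 2) → ends 38
pad 2 to align 4 for prio
prio at 40 (size 4, align 4) → ends 44
cpu at 44 (size 4, align 4) → ends 48
total 48 bytes, alignment 8
data bytes 40, size 48 → padding 8

8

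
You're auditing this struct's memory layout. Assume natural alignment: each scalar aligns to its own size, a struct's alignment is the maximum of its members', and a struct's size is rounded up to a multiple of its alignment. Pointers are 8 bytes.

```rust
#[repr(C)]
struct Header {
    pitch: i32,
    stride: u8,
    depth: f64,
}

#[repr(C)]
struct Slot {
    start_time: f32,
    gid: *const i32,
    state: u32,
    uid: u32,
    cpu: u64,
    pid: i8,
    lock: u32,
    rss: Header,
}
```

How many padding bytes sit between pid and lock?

3

Header: @0: pitch [4B, align 4] → 4; @4: stride [1B, align 1] → 5; +3 pad (align 8); @8: depth [8B, align 8] → 16; size 16, align 8
@0: start_time [4B, align 4] → 4
+4 pad (align 8)
@8: gid [8B, align 8] → 16
@16: state [4B, align 4] → 20
@20: uid [4B, align 4] → 24
@24: cpu [8B, align 8] → 32
@32: pid [1B, align 1] → 33
+3 pad (align 4)
@36: lock [4B, align 4] → 40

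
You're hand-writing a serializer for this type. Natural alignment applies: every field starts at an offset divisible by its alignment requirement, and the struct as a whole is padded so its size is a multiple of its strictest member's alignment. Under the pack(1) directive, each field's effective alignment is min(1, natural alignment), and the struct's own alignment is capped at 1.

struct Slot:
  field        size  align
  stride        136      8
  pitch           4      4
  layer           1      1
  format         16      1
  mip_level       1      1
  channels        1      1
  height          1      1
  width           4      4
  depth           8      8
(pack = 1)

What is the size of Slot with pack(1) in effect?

@0: stride [136B, align 1] → 136
@136: pitch [4B, align 1] → 140
@140: layer [1B, align 1] → 141
@141: format [16B, align 1] → 157
@157: mip_level [1B, align 1] → 158
@158: channels [1B, align 1] → 159
@159: height [1B, align 1] → 160
@160: width [4B, align 1] → 164
@164: depth [8B, align 1] → 172
size 172, align 1

172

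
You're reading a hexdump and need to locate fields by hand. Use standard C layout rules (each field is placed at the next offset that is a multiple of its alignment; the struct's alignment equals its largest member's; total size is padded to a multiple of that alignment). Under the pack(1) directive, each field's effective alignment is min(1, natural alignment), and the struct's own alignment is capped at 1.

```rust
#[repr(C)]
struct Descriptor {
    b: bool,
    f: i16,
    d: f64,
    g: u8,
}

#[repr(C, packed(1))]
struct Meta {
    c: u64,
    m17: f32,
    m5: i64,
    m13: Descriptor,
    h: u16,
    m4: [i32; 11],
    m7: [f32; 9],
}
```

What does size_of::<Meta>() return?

Descriptor: @0: b [1B, align 1] → 1; +1 pad (align 2); @2: f [2B, align 2] → 4; +4 pad (align 8); @8: d [8B, align 8] → 16; @16: g [1B, align 1] → 17; +7 tail pad (align 8); size 24, align 8
@0: c [8B, align 1] → 8
@8: m17 [4B, align 1] → 12
@12: m5 [8B, align 1] → 20
@20: m13 [24B, align 1] → 44
@44: h [2B, align 1] → 46
@46: m4 [44B, align 1] → 90
@90: m7 [36B, align 1] → 126
size 126, align 1

126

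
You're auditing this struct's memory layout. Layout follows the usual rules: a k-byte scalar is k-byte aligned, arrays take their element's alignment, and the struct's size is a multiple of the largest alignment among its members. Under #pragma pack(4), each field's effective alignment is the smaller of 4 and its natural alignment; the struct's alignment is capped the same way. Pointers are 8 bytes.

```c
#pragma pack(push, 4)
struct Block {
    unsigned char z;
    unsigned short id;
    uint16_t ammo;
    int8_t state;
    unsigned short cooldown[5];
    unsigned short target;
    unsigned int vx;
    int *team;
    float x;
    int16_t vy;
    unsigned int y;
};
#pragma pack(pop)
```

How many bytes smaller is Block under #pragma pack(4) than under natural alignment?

natural layout:
  0..1  z  (1B, 1-aligned)
  1..2  -- padding (1B)
  2..4  id  (2B, 2-aligned)
  4..6  ammo  (2B, 2-aligned)
  6..7  state  (1B, 1-aligned)
  7..8  -- padding (1B)
  8..18  cooldown  (10B, 2-aligned)
  18..20  target  (2B, 2-aligned)
  20..24  vx  (4B, 4-aligned)
  24..32  team  (8B, 8-aligned)
  32..36  x  (4B, 4-aligned)
  36..38  vy  (2B, 2-aligned)
  38..40  -- padding (2B)
  40..44  y  (4B, 4-aligned)
  44..48  -- tail padding (4B)
  sizeof = 48, alignof = 8
packed(4) layout:
  0..1  z  (1B, 1-aligned)
  1..2  -- padding (1B)
  2..4  id  (2B, 2-aligned)
  4..6  ammo  (2B, 2-aligned)
  6..7  state  (1B, 1-aligned)
  7..8  -- padding (1B)
  8..18  cooldown  (10B, 2-aligned)
  18..20  target  (2B, 2-aligned)
  20..24  vx  (4B, 4-aligned)
  24..32  team  (8B, 4-aligned)
  32..36  x  (4B, 4-aligned)
  36..38  vy  (2B, 2-aligned)
  38..40  -- padding (2B)
  40..44  y  (4B, 4-aligned)
  sizeof = 44, alignof = 4
48 − 44 = 4

4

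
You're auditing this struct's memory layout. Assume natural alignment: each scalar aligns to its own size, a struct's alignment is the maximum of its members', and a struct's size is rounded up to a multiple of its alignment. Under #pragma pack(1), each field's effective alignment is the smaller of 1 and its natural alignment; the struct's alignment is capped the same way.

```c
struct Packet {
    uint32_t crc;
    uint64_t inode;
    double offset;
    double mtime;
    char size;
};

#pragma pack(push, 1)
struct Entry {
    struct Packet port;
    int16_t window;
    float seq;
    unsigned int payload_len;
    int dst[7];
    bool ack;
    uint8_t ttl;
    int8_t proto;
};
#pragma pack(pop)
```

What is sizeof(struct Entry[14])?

1134

Packet: @0: crc [4B, align 4] → 4; +4 pad (align 8); @8: inode [8B, align 8] → 16; @16: offset [8B, align 8] → 24; @24: mtime [8B, align 8] → 32; @32: size [1B, align 1] → 33; +7 tail pad (align 8); size 40, align 8
@0: port [40B, align 1] → 40
@40: window [2B, align 1] → 42
@42: seq [4B, align 1] → 46
@46: payload_len [4B, align 1] → 50
@50: dst [28B, align 1] → 78
@78: ack [1B, align 1] → 79
@79: ttl [1B, align 1] → 80
@80: proto [1B, align 1] → 81
size 81, align 1
array of 14: 14 × 81 = 1134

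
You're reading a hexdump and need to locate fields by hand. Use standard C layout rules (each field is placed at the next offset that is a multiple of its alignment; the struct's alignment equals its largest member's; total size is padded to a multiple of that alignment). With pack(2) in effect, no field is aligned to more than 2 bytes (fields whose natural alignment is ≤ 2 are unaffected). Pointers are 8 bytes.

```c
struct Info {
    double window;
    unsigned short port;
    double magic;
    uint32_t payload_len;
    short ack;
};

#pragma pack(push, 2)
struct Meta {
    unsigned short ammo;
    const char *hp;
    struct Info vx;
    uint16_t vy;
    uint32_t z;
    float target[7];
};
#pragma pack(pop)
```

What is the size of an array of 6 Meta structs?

456

Info: @0: window [8B, align 8] → 8; @8: port [2B, align 2] → 10; +6 pad (align 8); @16: magic [8B, align 8] → 24; @24: payload_len [4B, align 4] → 28; @28: ack [2B, align 2] → 30; +2 tail pad (align 8); size 32, align 8
@0: ammo [2B, align 2] → 2
@2: hp [8B, align 2] → 10
@10: vx [32B, align 2] → 42
@42: vy [2B, align 2] → 44
@44: z [4B, align 2] → 48
@48: target [28B, align 2] → 76
size 76, align 2
array of 6: 6 × 76 = 456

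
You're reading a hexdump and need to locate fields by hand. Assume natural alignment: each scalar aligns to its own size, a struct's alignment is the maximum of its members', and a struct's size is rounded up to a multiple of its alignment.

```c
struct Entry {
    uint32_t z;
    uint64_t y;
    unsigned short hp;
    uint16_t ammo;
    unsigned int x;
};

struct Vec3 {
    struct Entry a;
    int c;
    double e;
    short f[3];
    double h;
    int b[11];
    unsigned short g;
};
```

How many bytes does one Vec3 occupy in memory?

104

Entry: 0..4  z  (4B, 4-aligned); 4..8  -- padding (4B); 8..16  y  (8B, 8-aligned); 16..18  hp  (2B, 2-aligned); 18..20  ammo  (2B, 2-aligned); 20..24  x  (4B, 4-aligned); sizeof = 24, alignof = 8
0..24  a  (24B, 8-aligned)
24..28  c  (4B, 4-aligned)
28..32  -- padding (4B)
32..40  e  (8B, 8-aligned)
40..46  f  (6B, 2-aligned)
46..48  -- padding (2B)
48..56  h  (8B, 8-aligned)
56..100  b  (44B, 4-aligned)
100..102  g  (2B, 2-aligned)
102..104  -- tail padding (2B)
sizeof = 104, alignof = 8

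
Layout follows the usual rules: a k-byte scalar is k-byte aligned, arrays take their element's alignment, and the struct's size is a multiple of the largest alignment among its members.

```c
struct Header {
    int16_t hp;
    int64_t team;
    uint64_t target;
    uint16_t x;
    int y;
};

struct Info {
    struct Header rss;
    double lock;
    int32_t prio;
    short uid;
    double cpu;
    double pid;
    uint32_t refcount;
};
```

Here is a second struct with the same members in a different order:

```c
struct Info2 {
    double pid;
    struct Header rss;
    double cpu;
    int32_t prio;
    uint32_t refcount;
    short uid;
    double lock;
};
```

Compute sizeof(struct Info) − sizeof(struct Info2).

0

Header: 0..2  hp  (2B, 2-aligned); 2..8  -- padding (6B); 8..16  team  (8B, 8-aligned); 16..24  target  (8B, 8-aligned); 24..26  x  (2B, 2-aligned); 26..28  -- padding (2B); 28..32  y  (4B, 4-aligned); sizeof = 32, alignof = 8
0..32  rss  (32B, 8-aligned)
32..40  lock  (8B, 8-aligned)
40..44  prio  (4B, 4-aligned)
44..46  uid  (2B, 2-aligned)
46..48  -- padding (2B)
48..56  cpu  (8B, 8-aligned)
56..64  pid  (8B, 8-aligned)
64..68  refcount  (4B, 4-aligned)
68..72  -- tail padding (4B)
sizeof = 72, alignof = 8
— Info2 —
0..8  pid  (8B, 8-aligned)
8..40  rss  (32B, 8-aligned)
40..48  cpu  (8B, 8-aligned)
48..52  prio  (4B, 4-aligned)
52..56  refcount  (4B, 4-aligned)
56..58  uid  (2B, 2-aligned)
58..64  -- padding (6B)
64..72  lock  (8B, 8-aligned)
sizeof = 72, alignof = 8
72 − 72 = 0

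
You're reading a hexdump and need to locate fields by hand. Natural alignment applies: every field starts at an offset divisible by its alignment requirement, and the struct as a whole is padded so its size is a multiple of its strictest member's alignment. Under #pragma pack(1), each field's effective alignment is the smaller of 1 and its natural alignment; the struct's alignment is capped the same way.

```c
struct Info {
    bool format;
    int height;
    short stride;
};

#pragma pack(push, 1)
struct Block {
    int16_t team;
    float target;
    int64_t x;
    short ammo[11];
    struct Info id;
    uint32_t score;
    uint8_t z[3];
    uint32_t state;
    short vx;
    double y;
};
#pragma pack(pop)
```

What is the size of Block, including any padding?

69 bytes

Info: format at 0 (size 1, align 1) → ends 1; pad 3 to align 4 for height; height at 4 (size 4, align 4) → ends 8; stride at 8 (size 2, align 2) → ends 10; tail pad 2 to reach multiple of 4; total 12 bytes, alignment 4
team at 0 (size 2, align 1) → ends 2
target at 2 (size 4, align 1) → ends 6
x at 6 (size 8, align 1) → ends 14
ammo at 14 (size 22, align 1) → ends 36
id at 36 (size 12, align 1) → ends 48
score at 48 (size 4, align 1) → ends 52
z at 52 (size 3, align 1) → ends 55
state at 55 (size 4, align 1) → ends 59
vx at 59 (size 2, align 1) → ends 61
y at 61 (size 8, align 1) → ends 69
total 69 bytes, alignment 1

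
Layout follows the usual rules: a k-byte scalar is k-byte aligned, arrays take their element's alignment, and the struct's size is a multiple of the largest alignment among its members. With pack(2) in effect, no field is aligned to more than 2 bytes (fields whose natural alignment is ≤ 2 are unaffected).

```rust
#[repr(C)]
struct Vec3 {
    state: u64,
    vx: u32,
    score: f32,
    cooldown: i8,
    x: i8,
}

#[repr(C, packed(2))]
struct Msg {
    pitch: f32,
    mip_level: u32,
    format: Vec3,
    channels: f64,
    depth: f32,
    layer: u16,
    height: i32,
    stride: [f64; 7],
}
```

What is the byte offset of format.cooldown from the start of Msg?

Vec3: @0: state [8B, align 8] → 8; @8: vx [4B, align 4] → 12; @12: score [4B, align 4] → 16; @16: cooldown [1B, align 1] → 17; @17: x [1B, align 1] → 18; +6 tail pad (align 8); size 24, align 8
@0: pitch [4B, align 2] → 4
@4: mip_level [4B, align 2] → 8
@8: format [24B, align 2] → 32
within Vec3: cooldown at 16
8 + 16 = 24

24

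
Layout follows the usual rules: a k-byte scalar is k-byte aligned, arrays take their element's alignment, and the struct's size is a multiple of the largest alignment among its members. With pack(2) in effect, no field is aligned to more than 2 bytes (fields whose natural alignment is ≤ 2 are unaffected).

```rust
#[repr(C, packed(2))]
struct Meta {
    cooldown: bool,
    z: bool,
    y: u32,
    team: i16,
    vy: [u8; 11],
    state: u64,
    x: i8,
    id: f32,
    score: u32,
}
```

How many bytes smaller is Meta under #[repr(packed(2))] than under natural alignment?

10

natural layout:
  cooldown at 0 (size 1, align 1) → ends 1
  z at 1 (size 1, align 1) → ends 2
  pad 2 to align 4 for y
  y at 4 (size 4, align 4) → ends 8
  team at 8 (size 2, align 2) → ends 10
  vy at 10 (size 11, align 1) → ends 21
  pad 3 to align 8 for state
  state at 24 (size 8, align 8) → ends 32
  x at 32 (size 1, align 1) → ends 33
  pad 3 to align 4 for id
  id at 36 (size 4, align 4) → ends 40
  score at 40 (size 4, align 4) → ends 44
  tail pad 4 to reach multiple of 8
  total 48 bytes, alignment 8
packed(2) layout:
  cooldown at 0 (size 1, align 1) → ends 1
  z at 1 (size 1, align 1) → ends 2
  y at 2 (size 4, align 2) → ends 6
  team at 6 (size 2, align 2) → ends 8
  vy at 8 (size 11, align 1) → ends 19
  pad 1 to align 2 for state
  state at 20 (size 8, align 2) → ends 28
  x at 28 (size 1, align 1) → ends 29
  pad 1 to align 2 for id
  id at 30 (size 4, align 2) → ends 34
  score at 34 (size 4, align 2) → ends 38
  total 38 bytes, alignment 2
48 − 38 = 10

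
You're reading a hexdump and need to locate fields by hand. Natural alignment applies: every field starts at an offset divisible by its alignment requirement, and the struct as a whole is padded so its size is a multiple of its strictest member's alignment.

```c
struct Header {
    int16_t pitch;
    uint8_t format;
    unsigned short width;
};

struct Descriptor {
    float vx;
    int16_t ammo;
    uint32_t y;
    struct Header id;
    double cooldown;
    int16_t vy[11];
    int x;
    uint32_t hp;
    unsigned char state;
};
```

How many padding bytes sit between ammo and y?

Header: 0..2  pitch  (2B, 2-aligned); 2..3  format  (1B, 1-aligned); 3..4  -- padding (1B); 4..6  width  (2B, 2-aligned); sizeof = 6, alignof = 2
0..4  vx  (4B, 4-aligned)
4..6  ammo  (2B, 2-aligned)
6..8  -- padding (2B)
8..12  y  (4B, 4-aligned)

2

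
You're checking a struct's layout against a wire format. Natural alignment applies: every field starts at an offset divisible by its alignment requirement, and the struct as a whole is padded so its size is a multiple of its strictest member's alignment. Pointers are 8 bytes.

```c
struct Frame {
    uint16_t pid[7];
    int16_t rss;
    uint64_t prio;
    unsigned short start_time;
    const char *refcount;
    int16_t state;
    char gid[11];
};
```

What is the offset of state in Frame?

0..14  pid  (14B, 2-aligned)
14..16  rss  (2B, 2-aligned)
16..24  prio  (8B, 8-aligned)
24..26  start_time  (2B, 2-aligned)
26..32  -- padding (6B)
32..40  refcount  (8B, 8-aligned)
40..42  state  (2B, 2-aligned)

40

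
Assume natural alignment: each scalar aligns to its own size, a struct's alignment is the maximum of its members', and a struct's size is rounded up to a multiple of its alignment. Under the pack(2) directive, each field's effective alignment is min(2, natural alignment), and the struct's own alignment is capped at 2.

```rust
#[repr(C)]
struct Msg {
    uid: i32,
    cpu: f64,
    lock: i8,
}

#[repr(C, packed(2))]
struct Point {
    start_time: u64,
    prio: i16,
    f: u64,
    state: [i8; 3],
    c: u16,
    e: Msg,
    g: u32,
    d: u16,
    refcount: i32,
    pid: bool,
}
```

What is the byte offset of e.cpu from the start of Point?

32

Msg: @0: uid [4B, align 4] → 4; +4 pad (align 8); @8: cpu [8B, align 8] → 16; @16: lock [1B, align 1] → 17; +7 tail pad (align 8); size 24, align 8
@0: start_time [8B, align 2] → 8
@8: prio [2B, align 2] → 10
@10: f [8B, align 2] → 18
@18: state [3B, align 1] → 21
+1 pad (align 2)
@22: c [2B, align 2] → 24
@24: e [24B, align 2] → 48
within Msg: cpu at 8
24 + 8 = 32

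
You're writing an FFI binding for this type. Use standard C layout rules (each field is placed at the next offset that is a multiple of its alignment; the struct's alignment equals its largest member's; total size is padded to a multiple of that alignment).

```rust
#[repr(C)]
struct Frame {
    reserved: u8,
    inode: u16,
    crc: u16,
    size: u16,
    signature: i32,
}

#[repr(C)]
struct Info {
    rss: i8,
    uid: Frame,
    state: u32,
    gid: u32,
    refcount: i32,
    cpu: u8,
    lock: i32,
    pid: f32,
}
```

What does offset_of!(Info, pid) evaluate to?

Frame: @0: reserved [1B, align 1] → 1; +1 pad (align 2); @2: inode [2B, align 2] → 4; @4: crc [2B, align 2] → 6; @6: size [2B, align 2] → 8; @8: signature [4B, align 4] → 12; size 12, align 4
@0: rss [1B, align 1] → 1
+3 pad (align 4)
@4: uid [12B, align 4] → 16
@16: state [4B, align 4] → 20
@20: gid [4B, align 4] → 24
@24: refcount [4B, align 4] → 28
@28: cpu [1B, align 1] → 29
+3 pad (align 4)
@32: lock [4B, align 4] → 36
@36: pid [4B, align 4] → 40

36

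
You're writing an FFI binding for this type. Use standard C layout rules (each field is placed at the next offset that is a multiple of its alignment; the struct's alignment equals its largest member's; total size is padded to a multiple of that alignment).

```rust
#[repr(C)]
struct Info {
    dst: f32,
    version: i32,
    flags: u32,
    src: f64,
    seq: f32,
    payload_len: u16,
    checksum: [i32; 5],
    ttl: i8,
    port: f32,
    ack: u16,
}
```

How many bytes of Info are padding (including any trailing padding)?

dst at 0 (size 4, align 4) → ends 4
version at 4 (size 4, align 4) → ends 8
flags at 8 (size 4, align 4) → ends 12
pad 4 to align 8 for src
src at 16 (size 8, align 8) → ends 24
seq at 24 (size 4, align 4) → ends 28
payload_len at 28 (size 2, align 2) → ends 30
pad 2 to align 4 for checksum
checksum at 32 (size 20, align 4) → ends 52
ttl at 52 (size 1, align 1) → ends 53
pad 3 to align 4 for port
port at 56 (size 4, align 4) → ends 60
ack at 60 (size 2, align 2) → ends 62
tail pad 2 to reach multiple of 8
total 64 bytes, alignment 8
data bytes 53, size 64 → padding 11

11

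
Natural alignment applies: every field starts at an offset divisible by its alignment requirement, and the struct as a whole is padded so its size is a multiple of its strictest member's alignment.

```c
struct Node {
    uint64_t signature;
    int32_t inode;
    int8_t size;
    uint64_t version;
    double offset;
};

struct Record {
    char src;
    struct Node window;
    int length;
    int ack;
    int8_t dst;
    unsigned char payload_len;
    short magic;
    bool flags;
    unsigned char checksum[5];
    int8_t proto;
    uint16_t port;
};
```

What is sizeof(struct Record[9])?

Node: signature at 0 (size 8, align 8) → ends 8; inode at 8 (size 4, align 4) → ends 12; size at 12 (size 1, align 1) → ends 13; pad 3 to align 8 for version; version at 16 (size 8, align 8) → ends 24; offset at 24 (size 8, align 8) → ends 32; total 32 bytes, alignment 8
src at 0 (size 1, align 1) → ends 1
pad 7 to align 8 for window
window at 8 (size 32, align 8) → ends 40
length at 40 (size 4, align 4) → ends 44
ack at 44 (size 4, align 4) → ends 48
dst at 48 (size 1, align 1) → ends 49
payload_len at 49 (size 1, align 1) → ends 50
magic at 50 (size 2, align 2) → ends 52
flags at 52 (size 1, align 1) → ends 53
checksum at 53 (size 5, align 1) → ends 58
proto at 58 (size 1, align 1) → ends 59
pad 1 to align 2 for port
port at 60 (size 2, align 2) → ends 62
tail pad 2 to reach multiple of 8
total 64 bytes, alignment 8
array of 9: 9 × 64 = 576

576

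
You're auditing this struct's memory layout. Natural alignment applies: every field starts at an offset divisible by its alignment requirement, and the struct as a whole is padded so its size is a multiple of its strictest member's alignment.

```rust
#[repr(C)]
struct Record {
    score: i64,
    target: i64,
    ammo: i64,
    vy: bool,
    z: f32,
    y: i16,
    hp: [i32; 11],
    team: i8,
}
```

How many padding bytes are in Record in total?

@0: score [8B, align 8] → 8
@8: target [8B, align 8] → 16
@16: ammo [8B, align 8] → 24
@24: vy [1B, align 1] → 25
+3 pad (align 4)
@28: z [4B, align 4] → 32
@32: y [2B, align 2] → 34
+2 pad (align 4)
@36: hp [44B, align 4] → 80
@80: team [1B, align 1] → 81
+7 tail pad (align 8)
size 88, align 8
data bytes 76, size 88 → padding 12

12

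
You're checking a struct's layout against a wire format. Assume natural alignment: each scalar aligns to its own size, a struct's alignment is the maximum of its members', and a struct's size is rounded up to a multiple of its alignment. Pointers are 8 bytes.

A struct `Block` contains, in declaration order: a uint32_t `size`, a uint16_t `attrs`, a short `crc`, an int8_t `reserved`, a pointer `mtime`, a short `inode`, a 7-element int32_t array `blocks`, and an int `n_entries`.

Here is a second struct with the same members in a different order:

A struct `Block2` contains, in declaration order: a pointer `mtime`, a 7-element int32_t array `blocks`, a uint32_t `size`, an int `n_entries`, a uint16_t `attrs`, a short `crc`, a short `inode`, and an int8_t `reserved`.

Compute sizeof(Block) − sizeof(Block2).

8

0..4  size  (4B, 4-aligned)
4..6  attrs  (2B, 2-aligned)
6..8  crc  (2B, 2-aligned)
8..9  reserved  (1B, 1-aligned)
9..16  -- padding (7B)
16..24  mtime  (8B, 8-aligned)
24..26  inode  (2B, 2-aligned)
26..28  -- padding (2B)
28..56  blocks  (28B, 4-aligned)
56..60  n_entries  (4B, 4-aligned)
60..64  -- tail padding (4B)
sizeof = 64, alignof = 8
— Block2 —
0..8  mtime  (8B, 8-aligned)
8..36  blocks  (28B, 4-aligned)
36..40  size  (4B, 4-aligned)
40..44  n_entries  (4B, 4-aligned)
44..46  attrs  (2B, 2-aligned)
46..48  crc  (2B, 2-aligned)
48..50  inode  (2B, 2-aligned)
50..51  reserved  (1B, 1-aligned)
51..56  -- tail padding (5B)
sizeof = 56, alignof = 8
64 − 56 = 8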